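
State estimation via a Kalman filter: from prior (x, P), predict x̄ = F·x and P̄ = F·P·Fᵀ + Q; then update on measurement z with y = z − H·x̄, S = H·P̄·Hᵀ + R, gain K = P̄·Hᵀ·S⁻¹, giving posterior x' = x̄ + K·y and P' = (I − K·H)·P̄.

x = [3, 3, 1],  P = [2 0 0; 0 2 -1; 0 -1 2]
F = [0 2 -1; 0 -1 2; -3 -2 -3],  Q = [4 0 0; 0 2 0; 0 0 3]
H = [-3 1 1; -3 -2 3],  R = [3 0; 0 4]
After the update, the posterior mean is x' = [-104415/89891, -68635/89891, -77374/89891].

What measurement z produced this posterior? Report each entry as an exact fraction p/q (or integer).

z = [2, 3]

x̄ = F·x = [5, -1, -18]
P̄ = F·P·Fᵀ + Q = [18 -13 2; -13 16 -7; 2 -7 35]
S = H·P̄·Hᵀ + R = [268 165; 165 437]
K = P̄·Hᵀ·S⁻¹ = [-24775/89891 4829/89891; 23286/89891 -11672/89891; -9031/89891 26654/89891]
x' − x̄ = [-553870/89891, 21256/89891, 1540664/89891] = K·y
y = (KᵀK)⁻¹·Kᵀ·(x' − x̄) = [36, 70]
z = y + H·x̄ = [36, 70] + [-34, -67] = [2, 3]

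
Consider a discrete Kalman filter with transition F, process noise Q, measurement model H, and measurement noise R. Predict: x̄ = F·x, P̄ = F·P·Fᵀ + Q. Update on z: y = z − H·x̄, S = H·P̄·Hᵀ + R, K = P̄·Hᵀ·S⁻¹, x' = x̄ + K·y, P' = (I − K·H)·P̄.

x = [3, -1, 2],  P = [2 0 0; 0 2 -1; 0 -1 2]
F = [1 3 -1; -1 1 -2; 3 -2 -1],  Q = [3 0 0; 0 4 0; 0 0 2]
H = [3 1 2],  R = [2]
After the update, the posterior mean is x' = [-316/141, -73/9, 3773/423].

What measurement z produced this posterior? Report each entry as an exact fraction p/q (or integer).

z = [3]

x̄ = F·x = [-2, -8, 9]
P̄ = F·P·Fᵀ + Q = [31 15 -3; 15 20 -9; -3 -9 26]
S = H·P̄·Hᵀ + R = [423]
K = P̄·Hᵀ·S⁻¹ = [34/141; 1/9; 34/423]
x' − x̄ = [-34/141, -1/9, -34/423] = K·y
y = (KᵀK)⁻¹·Kᵀ·(x' − x̄) = [-1]
z = y + H·x̄ = [-1] + [4] = [3]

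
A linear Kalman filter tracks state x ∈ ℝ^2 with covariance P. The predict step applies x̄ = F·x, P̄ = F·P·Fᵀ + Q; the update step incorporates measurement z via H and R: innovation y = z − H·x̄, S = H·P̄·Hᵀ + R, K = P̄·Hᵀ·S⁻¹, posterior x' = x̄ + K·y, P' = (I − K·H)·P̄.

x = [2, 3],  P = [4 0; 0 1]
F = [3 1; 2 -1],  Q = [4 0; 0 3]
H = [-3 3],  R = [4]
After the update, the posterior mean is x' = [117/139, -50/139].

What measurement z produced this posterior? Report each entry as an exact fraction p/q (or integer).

z = [-3]

x̄ = F·x = [9, 1]
P̄ = F·P·Fᵀ + Q = [41 23; 23 20]
S = H·P̄·Hᵀ + R = [139]
K = P̄·Hᵀ·S⁻¹ = [-54/139; -9/139]
x' − x̄ = [-1134/139, -189/139] = K·y
y = (KᵀK)⁻¹·Kᵀ·(x' − x̄) = [21]
z = y + H·x̄ = [21] + [-24] = [-3]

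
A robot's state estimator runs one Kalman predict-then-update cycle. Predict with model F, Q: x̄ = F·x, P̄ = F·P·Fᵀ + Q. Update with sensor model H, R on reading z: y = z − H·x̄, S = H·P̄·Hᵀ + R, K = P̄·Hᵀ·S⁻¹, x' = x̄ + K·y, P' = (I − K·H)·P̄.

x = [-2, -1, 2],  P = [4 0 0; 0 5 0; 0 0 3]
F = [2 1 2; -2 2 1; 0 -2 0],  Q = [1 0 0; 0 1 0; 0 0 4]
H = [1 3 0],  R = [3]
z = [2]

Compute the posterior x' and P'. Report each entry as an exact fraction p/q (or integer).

x̄ = F·x = [-1, 4, 2]
P̄ = F·P·Fᵀ + Q = [34 0 -10; 0 40 -20; -10 -20 24]
y = z − H·x̄ = [-9]
S = H·P̄·Hᵀ + R = [397]
K = P̄·Hᵀ·S⁻¹ = [34/397; 120/397; -70/397]
x' = x̄ + K·y = [-703/397, 508/397, 1424/397]
P' = (I − K·H)·P̄ = [12342/397 -4080/397 -1590/397; -4080/397 1480/397 460/397; -1590/397 460/397 4628/397]

x' = [-703/397, 508/397, 1424/397]
P' = [12342/397 -4080/397 -1590/397; -4080/397 1480/397 460/397; -1590/397 460/397 4628/397]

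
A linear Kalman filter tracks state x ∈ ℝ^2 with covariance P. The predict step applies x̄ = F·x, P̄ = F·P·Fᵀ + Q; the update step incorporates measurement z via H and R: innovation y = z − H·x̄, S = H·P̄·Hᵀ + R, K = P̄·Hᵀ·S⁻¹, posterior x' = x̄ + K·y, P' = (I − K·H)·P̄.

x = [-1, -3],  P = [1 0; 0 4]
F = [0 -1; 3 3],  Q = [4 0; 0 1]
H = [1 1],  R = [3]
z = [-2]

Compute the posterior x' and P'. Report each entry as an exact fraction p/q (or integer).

x̄ = F·x = [3, -12]
P̄ = F·P·Fᵀ + Q = [8 -12; -12 46]
y = z − H·x̄ = [7]
S = H·P̄·Hᵀ + R = [33]
K = P̄·Hᵀ·S⁻¹ = [-4/33; 34/33]
x' = x̄ + K·y = [71/33, -158/33]
P' = (I − K·H)·P̄ = [248/33 -260/33; -260/33 362/33]

x' = [71/33, -158/33]
P' = [248/33 -260/33; -260/33 362/33]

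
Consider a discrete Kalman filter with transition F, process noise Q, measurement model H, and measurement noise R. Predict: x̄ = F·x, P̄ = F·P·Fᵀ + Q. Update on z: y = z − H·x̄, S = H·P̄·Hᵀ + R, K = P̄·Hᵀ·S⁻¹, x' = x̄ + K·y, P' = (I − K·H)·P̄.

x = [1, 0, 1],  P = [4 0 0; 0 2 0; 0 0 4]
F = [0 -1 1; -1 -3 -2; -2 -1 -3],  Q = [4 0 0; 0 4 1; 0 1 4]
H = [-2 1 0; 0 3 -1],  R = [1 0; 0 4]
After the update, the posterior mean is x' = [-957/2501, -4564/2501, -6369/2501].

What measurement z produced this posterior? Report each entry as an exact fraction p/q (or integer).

z = [-1, -3]

x̄ = F·x = [1, -3, -5]
P̄ = F·P·Fᵀ + Q = [10 -2 -10; -2 42 39; -10 39 58]
S = H·P̄·Hᵀ + R = [91 79; 79 206]
K = P̄·Hᵀ·S⁻¹ = [-4848/12505 2102/12505; 2603/12505 4283/12505; 7493/12505 708/12505]
x' − x̄ = [-3458/2501, 2939/2501, 6136/2501] = K·y
y = (KᵀK)⁻¹·Kᵀ·(x' − x̄) = [4, 1]
z = y + H·x̄ = [4, 1] + [-5, -4] = [-1, -3]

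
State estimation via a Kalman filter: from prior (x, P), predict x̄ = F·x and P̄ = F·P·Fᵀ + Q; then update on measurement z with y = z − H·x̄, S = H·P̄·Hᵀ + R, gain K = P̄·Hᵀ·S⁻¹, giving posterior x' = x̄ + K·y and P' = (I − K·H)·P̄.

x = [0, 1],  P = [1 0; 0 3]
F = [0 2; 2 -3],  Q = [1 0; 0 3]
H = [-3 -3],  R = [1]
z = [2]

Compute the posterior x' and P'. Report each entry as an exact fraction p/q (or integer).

x' = [37/20, -63/25]
P' = [43/4 -54/5; -54/5 274/25]

x̄ = F·x = [2, -3]
P̄ = F·P·Fᵀ + Q = [13 -18; -18 34]
y = z − H·x̄ = [-1]
S = H·P̄·Hᵀ + R = [100]
K = P̄·Hᵀ·S⁻¹ = [3/20; -12/25]
x' = x̄ + K·y = [37/20, -63/25]
P' = (I − K·H)·P̄ = [43/4 -54/5; -54/5 274/25]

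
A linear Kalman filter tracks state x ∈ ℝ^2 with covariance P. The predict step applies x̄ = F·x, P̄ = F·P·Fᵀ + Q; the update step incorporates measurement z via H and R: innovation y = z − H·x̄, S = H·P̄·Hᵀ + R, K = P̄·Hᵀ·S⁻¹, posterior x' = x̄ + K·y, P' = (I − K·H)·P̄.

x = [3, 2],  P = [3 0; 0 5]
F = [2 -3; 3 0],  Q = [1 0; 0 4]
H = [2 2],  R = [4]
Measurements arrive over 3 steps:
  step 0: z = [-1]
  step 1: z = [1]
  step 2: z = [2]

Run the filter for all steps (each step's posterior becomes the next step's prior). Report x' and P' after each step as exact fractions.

step 0: x' = [-361/63, 191/36], P' = [766/63 -104/9; -104/9 215/18]
step 1: x' = [48650/96281, -6188/96281], P' = [319537/96281 -259970/96281; -259970/96281 296558/96281]
step 2: x' = [3271553/19034233, 15928213/19034233], P' = [61554834/19034233 -50134791/19034233; -50134791/19034233 57652700/19034233]

step 0: x̄ = F·x = [0, 9]
step 0: P̄ = F·P·Fᵀ + Q = [58 18; 18 31]
step 0: y = z − H·x̄ = [-19]
step 0: S = H·P̄·Hᵀ + R = [504]
step 0: K = P̄·Hᵀ·S⁻¹ = [19/63; 7/36]
step 0: x' = x̄ + K·y = [-361/63, 191/36]
step 0: P' = (I − K·H)·P̄ = [766/63 -104/9; -104/9 215/18]
step 1: x̄ = F·x = [-6899/252, -361/21]
step 1: P̄ = F·P·Fᵀ + Q = [37271/126 3716/21; 3716/21 794/7]
step 1: y = z − H·x̄ = [11357/126]
step 1: S = H·P̄·Hᵀ + R = [192562/63]
step 1: K = P̄·Hᵀ·S⁻¹ = [59567/192562; 18294/96281]
step 1: x' = x̄ + K·y = [48650/96281, -6188/96281]
step 1: P' = (I − K·H)·P̄ = [319537/96281 -259970/96281; -259970/96281 296558/96281]
step 2: x̄ = F·x = [115864/96281, 145950/96281]
step 2: P̄ = F·P·Fᵀ + Q = [7163091/96281 4256952/96281; 4256952/96281 3260957/96281]
step 2: y = z − H·x̄ = [-331066/96281]
step 2: S = H·P̄·Hᵀ + R = [76136932/96281]
step 2: K = P̄·Hᵀ·S⁻¹ = [11420043/38068466; 7517909/38068466]
step 2: x' = x̄ + K·y = [3271553/19034233, 15928213/19034233]
step 2: P' = (I − K·H)·P̄ = [61554834/19034233 -50134791/19034233; -50134791/19034233 57652700/19034233]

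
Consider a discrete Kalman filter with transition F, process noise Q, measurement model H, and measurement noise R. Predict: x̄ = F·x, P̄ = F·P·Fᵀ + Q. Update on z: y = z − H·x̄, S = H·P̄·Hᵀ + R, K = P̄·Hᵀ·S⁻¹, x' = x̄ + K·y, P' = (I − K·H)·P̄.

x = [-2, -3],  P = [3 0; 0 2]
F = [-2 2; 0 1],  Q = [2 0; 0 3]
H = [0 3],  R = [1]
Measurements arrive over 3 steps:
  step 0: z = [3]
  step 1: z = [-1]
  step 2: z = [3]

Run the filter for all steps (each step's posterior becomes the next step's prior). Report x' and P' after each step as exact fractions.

step 0: x̄ = F·x = [-2, -3]
step 0: P̄ = F·P·Fᵀ + Q = [22 4; 4 5]
step 0: y = z − H·x̄ = [12]
step 0: S = H·P̄·Hᵀ + R = [46]
step 0: K = P̄·Hᵀ·S⁻¹ = [6/23; 15/46]
step 0: x' = x̄ + K·y = [26/23, 21/23]
step 0: P' = (I − K·H)·P̄ = [434/23 2/23; 2/23 5/46]
step 1: x̄ = F·x = [-10/23, 21/23]
step 1: P̄ = F·P·Fᵀ + Q = [1776/23 1/23; 1/23 143/46]
step 1: y = z − H·x̄ = [-86/23]
step 1: S = H·P̄·Hᵀ + R = [1333/46]
step 1: K = P̄·Hᵀ·S⁻¹ = [6/1333; 429/1333]
step 1: x' = x̄ + K·y = [-14/31, -9/31]
step 1: P' = (I − K·H)·P̄ = [102930/1333 2/1333; 2/1333 143/1333]
step 2: x̄ = F·x = [10/31, -9/31]
step 2: P̄ = F·P·Fᵀ + Q = [414942/1333 282/1333; 282/1333 4142/1333]
step 2: y = z − H·x̄ = [120/31]
step 2: S = H·P̄·Hᵀ + R = [38611/1333]
step 2: K = P̄·Hᵀ·S⁻¹ = [846/38611; 12426/38611]
step 2: x' = x̄ + K·y = [15730/38611, 36891/38611]
step 2: P' = (I − K·H)·P̄ = [12018462/38611 282/38611; 282/38611 4142/38611]

step 0: x' = [26/23, 21/23], P' = [434/23 2/23; 2/23 5/46]
step 1: x' = [-14/31, -9/31], P' = [102930/1333 2/1333; 2/1333 143/1333]
step 2: x' = [15730/38611, 36891/38611], P' = [12018462/38611 282/38611; 282/38611 4142/38611]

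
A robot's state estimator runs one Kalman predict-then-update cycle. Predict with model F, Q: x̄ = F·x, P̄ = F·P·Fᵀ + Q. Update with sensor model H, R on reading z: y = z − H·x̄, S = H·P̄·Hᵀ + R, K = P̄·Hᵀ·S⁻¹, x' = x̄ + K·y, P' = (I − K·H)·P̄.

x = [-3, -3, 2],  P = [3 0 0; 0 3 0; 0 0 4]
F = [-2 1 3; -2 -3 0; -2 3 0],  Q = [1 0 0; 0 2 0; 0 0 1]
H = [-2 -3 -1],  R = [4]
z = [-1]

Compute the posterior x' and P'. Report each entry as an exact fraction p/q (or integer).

x' = [-2047/651, 1013/217, -4136/651]
P' = [15896/651 -4441/217 8713/651; -4441/217 4565/217 -4661/217; 8713/651 -4661/217 24671/651]

x̄ = F·x = [9, 15, -3]
P̄ = F·P·Fᵀ + Q = [52 3 21; 3 41 -15; 21 -15 40]
y = z − H·x̄ = [59]
S = H·P̄·Hᵀ + R = [651]
K = P̄·Hᵀ·S⁻¹ = [-134/651; -38/217; -37/651]
x' = x̄ + K·y = [-2047/651, 1013/217, -4136/651]
P' = (I − K·H)·P̄ = [15896/651 -4441/217 8713/651; -4441/217 4565/217 -4661/217; 8713/651 -4661/217 24671/651]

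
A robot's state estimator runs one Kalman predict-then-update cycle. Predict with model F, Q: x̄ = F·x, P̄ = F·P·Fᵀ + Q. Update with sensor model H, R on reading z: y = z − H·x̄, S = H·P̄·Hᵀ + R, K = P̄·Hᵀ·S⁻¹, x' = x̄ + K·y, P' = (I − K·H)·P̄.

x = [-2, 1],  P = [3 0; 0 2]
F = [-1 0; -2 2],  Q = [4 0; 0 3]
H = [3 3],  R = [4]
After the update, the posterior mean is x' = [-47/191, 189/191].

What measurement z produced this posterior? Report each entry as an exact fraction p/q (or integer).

z = [2]

x̄ = F·x = [2, 6]
P̄ = F·P·Fᵀ + Q = [7 6; 6 23]
S = H·P̄·Hᵀ + R = [382]
K = P̄·Hᵀ·S⁻¹ = [39/382; 87/382]
x' − x̄ = [-429/191, -957/191] = K·y
y = (KᵀK)⁻¹·Kᵀ·(x' − x̄) = [-22]
z = y + H·x̄ = [-22] + [24] = [2]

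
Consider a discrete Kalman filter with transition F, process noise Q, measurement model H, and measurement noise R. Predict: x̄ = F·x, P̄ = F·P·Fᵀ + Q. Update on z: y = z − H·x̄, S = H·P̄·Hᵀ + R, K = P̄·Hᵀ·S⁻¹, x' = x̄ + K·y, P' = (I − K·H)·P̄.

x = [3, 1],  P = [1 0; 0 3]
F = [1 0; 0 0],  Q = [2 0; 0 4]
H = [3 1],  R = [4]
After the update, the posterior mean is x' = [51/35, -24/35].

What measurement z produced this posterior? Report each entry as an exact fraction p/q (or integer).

z = [3]

x̄ = F·x = [3, 0]
P̄ = F·P·Fᵀ + Q = [3 0; 0 4]
S = H·P̄·Hᵀ + R = [35]
K = P̄·Hᵀ·S⁻¹ = [9/35; 4/35]
x' − x̄ = [-54/35, -24/35] = K·y
y = (KᵀK)⁻¹·Kᵀ·(x' − x̄) = [-6]
z = y + H·x̄ = [-6] + [9] = [3]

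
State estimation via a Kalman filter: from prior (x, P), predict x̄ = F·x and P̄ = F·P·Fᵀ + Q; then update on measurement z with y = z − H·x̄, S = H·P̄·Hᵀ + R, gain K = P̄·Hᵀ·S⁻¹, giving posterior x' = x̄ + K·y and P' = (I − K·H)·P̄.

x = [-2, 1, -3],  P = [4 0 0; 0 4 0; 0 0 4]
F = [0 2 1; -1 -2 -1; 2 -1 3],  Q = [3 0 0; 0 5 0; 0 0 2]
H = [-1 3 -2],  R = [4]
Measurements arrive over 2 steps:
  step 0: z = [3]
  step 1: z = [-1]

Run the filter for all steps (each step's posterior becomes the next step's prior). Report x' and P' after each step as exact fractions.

step 0: x' = [477/160, -437/160, -287/40], P' = [10119/800 -4079/800 -2749/200; -4079/800 6039/800 2709/200; -2749/200 2709/200 1379/50]
step 1: x' = [34281/795293, -1176388/795293, -1420486/795293], P' = [9591197/795293 1864565/795293 -1703307/795293; 1864565/795293 5659303/2385879 4913777/2385879; -1703307/795293 4913777/2385879 10697644/2385879]

step 0: x̄ = F·x = [-1, 3, -14]
step 0: P̄ = F·P·Fᵀ + Q = [23 -20 4; -20 29 -12; 4 -12 58]
step 0: y = z − H·x̄ = [-35]
step 0: S = H·P̄·Hᵀ + R = [800]
step 0: K = P̄·Hᵀ·S⁻¹ = [-91/800; 131/800; -39/200]
step 0: x' = x̄ + K·y = [477/160, -437/160, -287/40]
step 0: P' = (I − K·H)·P̄ = [10119/800 -4079/800 -2749/200; -4079/800 6039/800 2709/200; -2749/200 2709/200 1379/50]
step 1: x̄ = F·x = [-1011/80, 309/32, -2053/160]
step 1: P̄ = F·P·Fᵀ + Q = [22991/200 -7041/80 34993/400; -7041/80 2615/32 -12263/160; 34993/400 -12263/160 66039/800]
step 1: y = z − H·x̄ = [-10923/160]
step 1: S = H·P̄·Hᵀ + R = [2385879/800]
step 1: K = P̄·Hᵀ·S⁻¹ = [-147722/795293; 389165/2385879; -386009/2385879]
step 1: x' = x̄ + K·y = [34281/795293, -1176388/795293, -1420486/795293]
step 1: P' = (I − K·H)·P̄ = [9591197/795293 1864565/795293 -1703307/795293; 1864565/795293 5659303/2385879 4913777/2385879; -1703307/795293 4913777/2385879 10697644/2385879]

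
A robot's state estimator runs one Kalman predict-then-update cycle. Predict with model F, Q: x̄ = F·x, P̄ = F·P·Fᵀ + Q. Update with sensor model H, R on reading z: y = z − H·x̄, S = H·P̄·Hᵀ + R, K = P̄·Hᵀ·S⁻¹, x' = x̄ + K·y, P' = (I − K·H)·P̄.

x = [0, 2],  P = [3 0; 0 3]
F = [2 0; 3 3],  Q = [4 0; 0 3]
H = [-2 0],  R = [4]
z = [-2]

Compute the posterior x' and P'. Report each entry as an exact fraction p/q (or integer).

x̄ = F·x = [0, 6]
P̄ = F·P·Fᵀ + Q = [16 18; 18 57]
y = z − H·x̄ = [-2]
S = H·P̄·Hᵀ + R = [68]
K = P̄·Hᵀ·S⁻¹ = [-8/17; -9/17]
x' = x̄ + K·y = [16/17, 120/17]
P' = (I − K·H)·P̄ = [16/17 18/17; 18/17 645/17]

x' = [16/17, 120/17]
P' = [16/17 18/17; 18/17 645/17]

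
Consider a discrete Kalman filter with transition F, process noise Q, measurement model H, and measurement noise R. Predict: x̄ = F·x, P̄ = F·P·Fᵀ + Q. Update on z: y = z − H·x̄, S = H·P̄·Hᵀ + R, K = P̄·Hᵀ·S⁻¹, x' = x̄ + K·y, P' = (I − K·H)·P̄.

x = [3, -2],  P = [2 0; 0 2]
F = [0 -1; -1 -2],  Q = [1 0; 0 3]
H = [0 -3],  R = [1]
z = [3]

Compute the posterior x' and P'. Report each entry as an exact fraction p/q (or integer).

x' = [82/59, -58/59]
P' = [105/59 2/59; 2/59 13/118]

x̄ = F·x = [2, 1]
P̄ = F·P·Fᵀ + Q = [3 4; 4 13]
y = z − H·x̄ = [6]
S = H·P̄·Hᵀ + R = [118]
K = P̄·Hᵀ·S⁻¹ = [-6/59; -39/118]
x' = x̄ + K·y = [82/59, -58/59]
P' = (I − K·H)·P̄ = [105/59 2/59; 2/59 13/118]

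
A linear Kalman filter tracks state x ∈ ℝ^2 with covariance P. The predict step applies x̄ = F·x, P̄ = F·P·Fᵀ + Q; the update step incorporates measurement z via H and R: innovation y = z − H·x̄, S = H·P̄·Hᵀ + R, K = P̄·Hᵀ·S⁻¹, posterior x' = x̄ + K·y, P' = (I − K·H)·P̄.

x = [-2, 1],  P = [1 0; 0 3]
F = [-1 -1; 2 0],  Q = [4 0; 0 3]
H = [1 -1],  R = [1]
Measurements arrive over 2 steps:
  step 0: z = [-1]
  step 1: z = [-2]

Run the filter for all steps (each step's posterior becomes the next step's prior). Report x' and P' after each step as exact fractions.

step 0: x̄ = F·x = [1, -4]
step 0: P̄ = F·P·Fᵀ + Q = [8 -2; -2 7]
step 0: y = z − H·x̄ = [-6]
step 0: S = H·P̄·Hᵀ + R = [20]
step 0: K = P̄·Hᵀ·S⁻¹ = [1/2; -9/20]
step 0: x' = x̄ + K·y = [-2, -13/10]
step 0: P' = (I − K·H)·P̄ = [3 5/2; 5/2 59/20]
step 1: x̄ = F·x = [33/10, -4]
step 1: P̄ = F·P·Fᵀ + Q = [299/20 -11; -11 15]
step 1: y = z − H·x̄ = [-93/10]
step 1: S = H·P̄·Hᵀ + R = [1059/20]
step 1: K = P̄·Hᵀ·S⁻¹ = [173/353; -520/1059]
step 1: x' = x̄ + K·y = [-444/353, 200/353]
step 1: P' = (I − K·H)·P̄ = [788/353 615/353; 615/353 2365/1059]

step 0: x' = [-2, -13/10], P' = [3 5/2; 5/2 59/20]
step 1: x' = [-444/353, 200/353], P' = [788/353 615/353; 615/353 2365/1059]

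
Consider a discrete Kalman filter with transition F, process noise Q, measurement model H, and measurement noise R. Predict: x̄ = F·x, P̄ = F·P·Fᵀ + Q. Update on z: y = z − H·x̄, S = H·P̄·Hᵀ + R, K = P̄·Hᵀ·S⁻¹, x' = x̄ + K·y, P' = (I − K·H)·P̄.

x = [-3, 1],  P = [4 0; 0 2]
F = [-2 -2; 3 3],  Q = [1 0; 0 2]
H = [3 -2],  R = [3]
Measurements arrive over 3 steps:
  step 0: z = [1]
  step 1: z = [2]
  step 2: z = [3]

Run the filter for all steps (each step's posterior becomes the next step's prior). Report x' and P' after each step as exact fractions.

step 0: x' = [155/884, -61/221], P' = [491/884 129/221; 129/221 276/221]
step 1: x' = [32939/98992, -49321/98992], P' = [54971/98992 57819/98992; 57819/98992 123519/98992]
step 2: x' = [2766709/5541784, -4143789/5541784], P' = [1538697/2770892 404604/692723; 404604/692723 864357/692723]

step 0: x̄ = F·x = [4, -6]
step 0: P̄ = F·P·Fᵀ + Q = [25 -36; -36 56]
step 0: y = z − H·x̄ = [-23]
step 0: S = H·P̄·Hᵀ + R = [884]
step 0: K = P̄·Hᵀ·S⁻¹ = [147/884; -55/221]
step 0: x' = x̄ + K·y = [155/884, -61/221]
step 0: P' = (I − K·H)·P̄ = [491/884 129/221; 129/221 276/221]
step 1: x̄ = F·x = [89/442, -267/884]
step 1: P̄ = F·P·Fᵀ + Q = [2848/221 -7881/442; -7881/442 25411/884]
step 1: y = z − H·x̄ = [175/221]
step 1: S = H·P̄·Hᵀ + R = [98992/221]
step 1: K = P̄·Hᵀ·S⁻¹ = [16425/98992; -24527/98992]
step 1: x' = x̄ + K·y = [32939/98992, -49321/98992]
step 1: P' = (I − K·H)·P̄ = [54971/98992 57819/98992; 57819/98992 123519/98992]
step 2: x̄ = F·x = [8191/24748, -24573/49496]
step 2: P̄ = F·P·Fᵀ + Q = [79719/6187 -110298/6187; -110298/6187 177821/6187]
step 2: y = z − H·x̄ = [12549/12374]
step 2: S = H·P̄·Hᵀ + R = [2770892/6187]
step 2: K = P̄·Hᵀ·S⁻¹ = [459753/2770892; -171634/692723]
step 2: x' = x̄ + K·y = [2766709/5541784, -4143789/5541784]
step 2: P' = (I − K·H)·P̄ = [1538697/2770892 404604/692723; 404604/692723 864357/692723]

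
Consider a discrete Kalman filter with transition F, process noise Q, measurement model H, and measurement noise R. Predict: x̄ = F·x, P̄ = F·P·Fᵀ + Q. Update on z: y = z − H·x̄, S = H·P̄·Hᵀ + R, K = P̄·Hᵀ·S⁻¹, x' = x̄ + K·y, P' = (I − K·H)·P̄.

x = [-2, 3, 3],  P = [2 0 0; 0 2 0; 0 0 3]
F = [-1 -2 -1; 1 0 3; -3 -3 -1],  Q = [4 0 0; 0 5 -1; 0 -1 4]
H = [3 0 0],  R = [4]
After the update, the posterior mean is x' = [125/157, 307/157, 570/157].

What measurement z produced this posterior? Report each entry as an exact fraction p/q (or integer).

x̄ = F·x = [-7, 7, -6]
P̄ = F·P·Fᵀ + Q = [17 -11 21; -11 34 -16; 21 -16 43]
S = H·P̄·Hᵀ + R = [157]
K = P̄·Hᵀ·S⁻¹ = [51/157; -33/157; 63/157]
x' − x̄ = [1224/157, -792/157, 1512/157] = K·y
y = (KᵀK)⁻¹·Kᵀ·(x' − x̄) = [24]
z = y + H·x̄ = [24] + [-21] = [3]

z = [3]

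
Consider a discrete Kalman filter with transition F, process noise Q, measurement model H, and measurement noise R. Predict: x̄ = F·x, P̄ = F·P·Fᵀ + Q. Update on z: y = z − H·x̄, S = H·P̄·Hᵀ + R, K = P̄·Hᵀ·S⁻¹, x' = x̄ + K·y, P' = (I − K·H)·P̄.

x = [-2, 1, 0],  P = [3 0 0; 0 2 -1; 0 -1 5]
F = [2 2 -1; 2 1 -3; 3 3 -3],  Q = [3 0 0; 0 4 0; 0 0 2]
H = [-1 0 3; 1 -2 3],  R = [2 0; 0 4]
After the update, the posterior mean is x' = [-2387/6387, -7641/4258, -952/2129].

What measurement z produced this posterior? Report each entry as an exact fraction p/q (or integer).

x̄ = F·x = [-2, -3, -3]
P̄ = F·P·Fᵀ + Q = [32 38 54; 38 69 81; 54 81 110]
S = H·P̄·Hᵀ + R = [700 548; 548 502]
K = P̄·Hᵀ·S⁻¹ = [149/12774 1420/6387; 4091/8516 -510/2129; 704/2129 173/2129]
x' − x̄ = [10387/6387, 5133/4258, 5435/2129] = K·y
y = (KᵀK)⁻¹·Kᵀ·(x' − x̄) = [6, 7]
z = y + H·x̄ = [6, 7] + [-7, -5] = [-1, 2]

z = [-1, 2]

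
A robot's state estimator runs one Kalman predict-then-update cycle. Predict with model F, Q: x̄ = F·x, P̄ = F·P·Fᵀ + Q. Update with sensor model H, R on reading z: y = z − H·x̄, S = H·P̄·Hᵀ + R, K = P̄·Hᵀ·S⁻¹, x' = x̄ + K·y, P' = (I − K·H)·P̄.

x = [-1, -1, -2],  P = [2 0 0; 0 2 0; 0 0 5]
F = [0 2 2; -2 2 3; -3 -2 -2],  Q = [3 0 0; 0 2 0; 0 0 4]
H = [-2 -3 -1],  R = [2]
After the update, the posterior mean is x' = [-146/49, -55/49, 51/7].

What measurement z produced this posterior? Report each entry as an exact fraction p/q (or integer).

x̄ = F·x = [-6, -6, 9]
P̄ = F·P·Fᵀ + Q = [31 38 -28; 38 63 -26; -28 -26 50]
S = H·P̄·Hᵀ + R = [931]
K = P̄·Hᵀ·S⁻¹ = [-148/931; -239/931; 12/133]
x' − x̄ = [148/49, 239/49, -12/7] = K·y
y = (KᵀK)⁻¹·Kᵀ·(x' − x̄) = [-19]
z = y + H·x̄ = [-19] + [21] = [2]

z = [2]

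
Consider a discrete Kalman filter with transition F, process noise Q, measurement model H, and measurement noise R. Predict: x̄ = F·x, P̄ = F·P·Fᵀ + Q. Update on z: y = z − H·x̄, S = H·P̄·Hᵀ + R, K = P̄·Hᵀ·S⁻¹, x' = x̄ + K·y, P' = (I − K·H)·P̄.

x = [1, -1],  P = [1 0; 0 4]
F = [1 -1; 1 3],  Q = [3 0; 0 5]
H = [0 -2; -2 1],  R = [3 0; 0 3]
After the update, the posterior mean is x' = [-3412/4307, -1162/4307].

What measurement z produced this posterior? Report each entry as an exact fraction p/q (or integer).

x̄ = F·x = [2, -2]
P̄ = F·P·Fᵀ + Q = [8 -11; -11 42]
S = H·P̄·Hᵀ + R = [171 -128; -128 121]
K = P̄·Hᵀ·S⁻¹ = [-794/4307 -1801/4307; -1972/4307 192/4307]
x' − x̄ = [-12026/4307, 7452/4307] = K·y
y = (KᵀK)⁻¹·Kᵀ·(x' − x̄) = [-3, 8]
z = y + H·x̄ = [-3, 8] + [4, -6] = [1, 2]

z = [1, 2]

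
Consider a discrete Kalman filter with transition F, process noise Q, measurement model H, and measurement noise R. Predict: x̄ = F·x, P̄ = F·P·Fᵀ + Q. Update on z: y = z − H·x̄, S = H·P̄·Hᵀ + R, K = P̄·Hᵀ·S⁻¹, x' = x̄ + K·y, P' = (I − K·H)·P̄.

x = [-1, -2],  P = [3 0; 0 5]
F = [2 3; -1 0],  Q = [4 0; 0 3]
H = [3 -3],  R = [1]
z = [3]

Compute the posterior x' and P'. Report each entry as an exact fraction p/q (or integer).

x' = [167/356, -46/89]
P' = [3031/712 741/178; 741/178 372/89]

x̄ = F·x = [-8, 1]
P̄ = F·P·Fᵀ + Q = [61 -6; -6 6]
y = z − H·x̄ = [30]
S = H·P̄·Hᵀ + R = [712]
K = P̄·Hᵀ·S⁻¹ = [201/712; -9/178]
x' = x̄ + K·y = [167/356, -46/89]
P' = (I − K·H)·P̄ = [3031/712 741/178; 741/178 372/89]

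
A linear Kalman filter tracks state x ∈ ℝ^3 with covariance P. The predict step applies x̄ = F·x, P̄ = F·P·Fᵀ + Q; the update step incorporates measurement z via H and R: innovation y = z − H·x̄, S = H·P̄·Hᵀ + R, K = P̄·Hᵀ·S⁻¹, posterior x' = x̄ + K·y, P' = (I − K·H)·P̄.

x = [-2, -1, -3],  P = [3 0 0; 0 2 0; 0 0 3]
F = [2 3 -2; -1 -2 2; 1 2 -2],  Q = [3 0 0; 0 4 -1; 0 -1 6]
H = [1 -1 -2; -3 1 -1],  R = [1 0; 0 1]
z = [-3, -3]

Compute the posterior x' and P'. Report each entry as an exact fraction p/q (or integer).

x' = [-1484/2621, -30413/13105, 31129/13105]
P' = [4275/5242 8997/5242 -2691/5242; 8997/5242 108027/26210 -31131/26210; -2691/5242 -31131/26210 14153/26210]

x̄ = F·x = [-1, -2, 2]
P̄ = F·P·Fᵀ + Q = [45 -30 30; -30 27 -24; 30 -24 29]
y = z − H·x̄ = [0, -2]
S = H·P̄·Hᵀ + R = [33 -50; -50 870]
K = P̄·Hᵀ·S⁻¹ = [330/2621 -1137/5242; -78/2621 4203/26210; -1063/2621 -4919/26210]
x' = x̄ + K·y = [-1484/2621, -30413/13105, 31129/13105]
P' = (I − K·H)·P̄ = [4275/5242 8997/5242 -2691/5242; 8997/5242 108027/26210 -31131/26210; -2691/5242 -31131/26210 14153/26210]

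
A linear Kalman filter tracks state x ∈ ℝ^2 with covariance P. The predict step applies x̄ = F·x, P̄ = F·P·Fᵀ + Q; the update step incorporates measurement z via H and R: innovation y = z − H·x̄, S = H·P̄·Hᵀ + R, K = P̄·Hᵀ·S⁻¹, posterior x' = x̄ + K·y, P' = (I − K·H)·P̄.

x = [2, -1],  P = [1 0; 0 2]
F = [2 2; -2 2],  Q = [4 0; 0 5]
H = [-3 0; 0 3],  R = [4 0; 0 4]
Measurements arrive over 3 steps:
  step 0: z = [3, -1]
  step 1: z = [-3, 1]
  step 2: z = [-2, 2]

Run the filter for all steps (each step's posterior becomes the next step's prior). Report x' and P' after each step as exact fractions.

step 0: x̄ = F·x = [2, -6]
step 0: P̄ = F·P·Fᵀ + Q = [16 4; 4 17]
step 0: y = z − H·x̄ = [9, 17]
step 0: S = H·P̄·Hᵀ + R = [148 -36; -36 157]
step 0: K = P̄·Hᵀ·S⁻¹ = [-1776/5485 12/5485; -12/5485 1779/5485]
step 0: x' = x̄ + K·y = [-962/1097, -555/1097]
step 0: P' = (I − K·H)·P̄ = [2368/5485 16/5485; 16/5485 2372/5485]
step 1: x̄ = F·x = [-3034/1097, 814/1097]
step 1: P̄ = F·P·Fᵀ + Q = [41028/5485 16/5485; 16/5485 46257/5485]
step 1: y = z − H·x̄ = [-12393/1097, -1345/1097]
step 1: S = H·P̄·Hᵀ + R = [391192/5485 -144/5485; -144/5485 438253/5485]
step 1: K = P̄·Hᵀ·S⁻¹ = [-2458611/7814086 24/3907043; -24/3907043 1237149/3907043]
step 1: x' = x̄ + K·y = [6163687/7814086, 1382557/3907043]
step 1: P' = (I − K·H)·P̄ = [1639074/3907043 32/3907043; 32/3907043 1649532/3907043]
step 2: x̄ = F·x = [1275543/558149, -3398573/3907043]
step 2: P̄ = F·P·Fᵀ + Q = [4111836/558149 5976/558149; 5976/558149 32689383/3907043]
step 2: y = z − H·x̄ = [2710331/558149, 18009805/3907043]
step 2: S = H·P̄·Hᵀ + R = [39239120/558149 -53784/558149; -53784/558149 309832619/3907043]
step 2: K = P̄·Hᵀ·S⁻¹ = [-1711879803/5445472028 31374/1361368007; -31374/1361368007 430899849/1361368007]
step 2: x' = x̄ + K·y = [4132401399/5445472028, 801915532/1361368007]
step 2: P' = (I − K·H)·P̄ = [570626601/1361368007 41832/1361368007; 41832/1361368007 574533132/1361368007]

step 0: x' = [-962/1097, -555/1097], P' = [2368/5485 16/5485; 16/5485 2372/5485]
step 1: x' = [6163687/7814086, 1382557/3907043], P' = [1639074/3907043 32/3907043; 32/3907043 1649532/3907043]
step 2: x' = [4132401399/5445472028, 801915532/1361368007], P' = [570626601/1361368007 41832/1361368007; 41832/1361368007 574533132/1361368007]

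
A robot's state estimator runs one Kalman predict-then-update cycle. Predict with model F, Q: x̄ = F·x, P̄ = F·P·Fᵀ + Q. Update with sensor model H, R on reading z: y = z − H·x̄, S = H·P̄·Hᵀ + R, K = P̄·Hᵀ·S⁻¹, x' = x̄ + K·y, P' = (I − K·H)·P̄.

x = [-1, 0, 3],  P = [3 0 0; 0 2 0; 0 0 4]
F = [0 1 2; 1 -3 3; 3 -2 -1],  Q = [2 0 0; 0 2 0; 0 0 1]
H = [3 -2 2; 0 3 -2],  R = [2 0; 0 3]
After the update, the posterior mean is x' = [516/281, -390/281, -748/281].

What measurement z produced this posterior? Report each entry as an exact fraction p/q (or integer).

x̄ = F·x = [6, 8, -6]
P̄ = F·P·Fᵀ + Q = [20 18 -12; 18 59 9; -12 9 40]
S = H·P̄·Hᵀ + R = [146 -190; -190 586]
K = P̄·Hᵀ·S⁻¹ = [3705/12364 2847/12364; 1627/24728 7237/24728; 2583/24728 -1399/24728]
x' − x̄ = [-1170/281, -2638/281, 938/281] = K·y
y = (KᵀK)⁻¹·Kᵀ·(x' − x̄) = [13, -35]
z = y + H·x̄ = [13, -35] + [-10, 36] = [3, 1]

z = [3, 1]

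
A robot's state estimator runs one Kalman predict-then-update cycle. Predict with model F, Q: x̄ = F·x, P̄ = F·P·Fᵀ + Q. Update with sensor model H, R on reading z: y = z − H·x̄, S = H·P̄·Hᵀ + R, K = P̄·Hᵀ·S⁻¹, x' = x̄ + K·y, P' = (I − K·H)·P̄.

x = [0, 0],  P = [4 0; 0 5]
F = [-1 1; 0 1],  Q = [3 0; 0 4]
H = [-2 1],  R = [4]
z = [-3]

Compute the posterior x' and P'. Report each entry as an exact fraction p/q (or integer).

x̄ = F·x = [0, 0]
P̄ = F·P·Fᵀ + Q = [12 5; 5 9]
y = z − H·x̄ = [-3]
S = H·P̄·Hᵀ + R = [41]
K = P̄·Hᵀ·S⁻¹ = [-19/41; -1/41]
x' = x̄ + K·y = [57/41, 3/41]
P' = (I − K·H)·P̄ = [131/41 186/41; 186/41 368/41]

x' = [57/41, 3/41]
P' = [131/41 186/41; 186/41 368/41]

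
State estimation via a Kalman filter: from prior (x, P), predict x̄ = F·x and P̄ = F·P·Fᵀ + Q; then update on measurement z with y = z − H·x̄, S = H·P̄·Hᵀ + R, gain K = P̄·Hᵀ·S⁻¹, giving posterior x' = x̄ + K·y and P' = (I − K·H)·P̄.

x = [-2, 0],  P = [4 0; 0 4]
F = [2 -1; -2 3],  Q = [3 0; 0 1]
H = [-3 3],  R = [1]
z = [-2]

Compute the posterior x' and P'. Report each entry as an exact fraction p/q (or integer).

x̄ = F·x = [-4, 4]
P̄ = F·P·Fᵀ + Q = [23 -28; -28 53]
y = z − H·x̄ = [-26]
S = H·P̄·Hᵀ + R = [1189]
K = P̄·Hᵀ·S⁻¹ = [-153/1189; 243/1189]
x' = x̄ + K·y = [-778/1189, -1562/1189]
P' = (I − K·H)·P̄ = [3938/1189 3887/1189; 3887/1189 3968/1189]

x' = [-778/1189, -1562/1189]
P' = [3938/1189 3887/1189; 3887/1189 3968/1189]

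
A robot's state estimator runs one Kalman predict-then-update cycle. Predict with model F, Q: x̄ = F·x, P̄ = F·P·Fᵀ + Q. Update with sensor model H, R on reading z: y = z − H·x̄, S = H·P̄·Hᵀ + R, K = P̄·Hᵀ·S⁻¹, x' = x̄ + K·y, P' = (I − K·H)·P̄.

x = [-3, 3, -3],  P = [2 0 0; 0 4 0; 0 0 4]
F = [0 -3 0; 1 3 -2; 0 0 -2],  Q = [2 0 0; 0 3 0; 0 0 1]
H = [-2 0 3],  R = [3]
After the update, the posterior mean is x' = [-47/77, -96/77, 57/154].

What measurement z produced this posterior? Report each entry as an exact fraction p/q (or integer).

x̄ = F·x = [-9, 12, 6]
P̄ = F·P·Fᵀ + Q = [38 -36 0; -36 57 16; 0 16 17]
S = H·P̄·Hᵀ + R = [308]
K = P̄·Hᵀ·S⁻¹ = [-19/77; 30/77; 51/308]
x' − x̄ = [646/77, -1020/77, -867/154] = K·y
y = (KᵀK)⁻¹·Kᵀ·(x' − x̄) = [-34]
z = y + H·x̄ = [-34] + [36] = [2]

z = [2]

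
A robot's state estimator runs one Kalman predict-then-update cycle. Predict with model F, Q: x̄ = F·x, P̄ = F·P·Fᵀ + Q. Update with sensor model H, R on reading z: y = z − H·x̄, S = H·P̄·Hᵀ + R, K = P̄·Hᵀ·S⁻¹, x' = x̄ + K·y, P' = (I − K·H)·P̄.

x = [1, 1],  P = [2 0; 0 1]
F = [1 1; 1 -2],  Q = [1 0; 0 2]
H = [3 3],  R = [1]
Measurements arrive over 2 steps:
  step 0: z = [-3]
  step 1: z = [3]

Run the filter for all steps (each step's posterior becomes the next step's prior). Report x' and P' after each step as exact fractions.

step 0: x' = [146/109, -253/109], P' = [292/109 -288/109; -288/109 296/109]
step 1: x' = [-7508/6649, 14266/6649], P' = [28543/26596 -14217/13298; -14217/13298 7817/6649]

step 0: x̄ = F·x = [2, -1]
step 0: P̄ = F·P·Fᵀ + Q = [4 0; 0 8]
step 0: y = z − H·x̄ = [-6]
step 0: S = H·P̄·Hᵀ + R = [109]
step 0: K = P̄·Hᵀ·S⁻¹ = [12/109; 24/109]
step 0: x' = x̄ + K·y = [146/109, -253/109]
step 0: P' = (I − K·H)·P̄ = [292/109 -288/109; -288/109 296/109]
step 1: x̄ = F·x = [-107/109, 652/109]
step 1: P̄ = F·P·Fᵀ + Q = [121/109 -12/109; -12/109 2846/109]
step 1: y = z − H·x̄ = [-12]
step 1: S = H·P̄·Hᵀ + R = [244]
step 1: K = P̄·Hᵀ·S⁻¹ = [3/244; 39/122]
step 1: x' = x̄ + K·y = [-7508/6649, 14266/6649]
step 1: P' = (I − K·H)·P̄ = [28543/26596 -14217/13298; -14217/13298 7817/6649]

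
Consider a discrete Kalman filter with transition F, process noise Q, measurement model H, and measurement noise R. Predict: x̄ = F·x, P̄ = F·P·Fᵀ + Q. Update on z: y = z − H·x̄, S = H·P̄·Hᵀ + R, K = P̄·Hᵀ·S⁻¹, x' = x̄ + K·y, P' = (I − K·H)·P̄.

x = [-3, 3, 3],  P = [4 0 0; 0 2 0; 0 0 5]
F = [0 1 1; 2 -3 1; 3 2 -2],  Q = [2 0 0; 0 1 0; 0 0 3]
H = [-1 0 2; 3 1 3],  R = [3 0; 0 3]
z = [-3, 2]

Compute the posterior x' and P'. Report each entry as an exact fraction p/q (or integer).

x̄ = F·x = [6, -12, -9]
P̄ = F·P·Fᵀ + Q = [9 -1 -6; -1 40 2; -6 2 67]
y = z − H·x̄ = [21, 23]
S = H·P̄·Hᵀ + R = [304 362; 362 625]
K = P̄·Hᵀ·S⁻¹ = [-16021/58956 5017/29478; -4147/19652 1877/9826; 10265/29478 1390/14739]
x' = x̄ + K·y = [248077/58956, -236569/19652, 14203/29478]
P' = (I − K·H)·P̄ = [113891/58956 -136771/19652 16457/29478; -136771/19652 645393/19652 -37303/9826; 16457/29478 -37303/9826 11813/14739]

x' = [248077/58956, -236569/19652, 14203/29478]
P' = [113891/58956 -136771/19652 16457/29478; -136771/19652 645393/19652 -37303/9826; 16457/29478 -37303/9826 11813/14739]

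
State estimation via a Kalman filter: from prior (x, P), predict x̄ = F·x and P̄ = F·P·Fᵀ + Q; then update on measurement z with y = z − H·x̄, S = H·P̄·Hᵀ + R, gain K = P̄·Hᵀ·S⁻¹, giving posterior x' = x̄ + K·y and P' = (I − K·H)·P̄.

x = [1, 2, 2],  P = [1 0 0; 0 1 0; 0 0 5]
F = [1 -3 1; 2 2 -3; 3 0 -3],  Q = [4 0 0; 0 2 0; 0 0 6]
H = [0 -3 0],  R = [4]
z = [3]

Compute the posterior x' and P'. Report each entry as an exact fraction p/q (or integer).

x' = [-1326/499, -495/499, -1956/499]
P' = [6232/499 -76/499 2733/499; -76/499 220/499 204/499; 2733/499 204/499 6531/499]

x̄ = F·x = [-3, 0, -3]
P̄ = F·P·Fᵀ + Q = [19 -19 -12; -19 55 51; -12 51 60]
y = z − H·x̄ = [3]
S = H·P̄·Hᵀ + R = [499]
K = P̄·Hᵀ·S⁻¹ = [57/499; -165/499; -153/499]
x' = x̄ + K·y = [-1326/499, -495/499, -1956/499]
P' = (I − K·H)·P̄ = [6232/499 -76/499 2733/499; -76/499 220/499 204/499; 2733/499 204/499 6531/499]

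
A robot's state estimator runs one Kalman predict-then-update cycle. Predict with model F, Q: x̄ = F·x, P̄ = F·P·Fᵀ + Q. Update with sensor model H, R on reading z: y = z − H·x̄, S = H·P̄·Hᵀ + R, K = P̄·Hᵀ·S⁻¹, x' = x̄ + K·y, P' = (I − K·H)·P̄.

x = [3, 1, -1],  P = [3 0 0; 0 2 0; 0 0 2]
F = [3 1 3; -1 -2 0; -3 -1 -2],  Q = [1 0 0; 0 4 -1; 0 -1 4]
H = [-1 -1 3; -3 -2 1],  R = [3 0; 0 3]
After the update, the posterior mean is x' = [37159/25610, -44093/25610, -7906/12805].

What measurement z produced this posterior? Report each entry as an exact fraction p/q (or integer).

z = [-1, -2]

x̄ = F·x = [7, -5, -8]
P̄ = F·P·Fᵀ + Q = [48 -13 -41; -13 15 12; -41 12 41]
S = H·P̄·Hᵀ + R = [583 558; 558 578]
K = P̄·Hᵀ·S⁻¹ = [-1301/12805 -4533/25610; 3967/12805 -6729/25610; 4868/12805 -1598/12805]
x' − x̄ = [-142111/25610, 83957/25610, 94534/12805] = K·y
y = (KᵀK)⁻¹·Kᵀ·(x' − x̄) = [25, 17]
z = y + H·x̄ = [25, 17] + [-26, -19] = [-1, -2]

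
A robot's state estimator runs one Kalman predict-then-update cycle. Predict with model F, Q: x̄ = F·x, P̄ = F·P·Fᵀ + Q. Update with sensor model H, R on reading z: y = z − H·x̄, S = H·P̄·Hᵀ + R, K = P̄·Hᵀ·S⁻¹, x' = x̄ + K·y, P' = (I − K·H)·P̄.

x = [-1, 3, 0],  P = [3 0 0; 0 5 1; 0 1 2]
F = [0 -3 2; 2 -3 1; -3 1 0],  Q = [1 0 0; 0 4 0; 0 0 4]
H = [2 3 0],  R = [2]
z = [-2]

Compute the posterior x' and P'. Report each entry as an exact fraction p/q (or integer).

x' = [-471/1163, -494/1163, 1000/1163]
P' = [7230/1163 -4684/1163 9769/1163; -4684/1163 3290/1163 -6594/1163; 9769/1163 -6594/1163 26984/1163]

x̄ = F·x = [-9, -11, 6]
P̄ = F·P·Fᵀ + Q = [42 40 -13; 40 57 -32; -13 -32 36]
y = z − H·x̄ = [49]
S = H·P̄·Hᵀ + R = [1163]
K = P̄·Hᵀ·S⁻¹ = [204/1163; 251/1163; -122/1163]
x' = x̄ + K·y = [-471/1163, -494/1163, 1000/1163]
P' = (I − K·H)·P̄ = [7230/1163 -4684/1163 9769/1163; -4684/1163 3290/1163 -6594/1163; 9769/1163 -6594/1163 26984/1163]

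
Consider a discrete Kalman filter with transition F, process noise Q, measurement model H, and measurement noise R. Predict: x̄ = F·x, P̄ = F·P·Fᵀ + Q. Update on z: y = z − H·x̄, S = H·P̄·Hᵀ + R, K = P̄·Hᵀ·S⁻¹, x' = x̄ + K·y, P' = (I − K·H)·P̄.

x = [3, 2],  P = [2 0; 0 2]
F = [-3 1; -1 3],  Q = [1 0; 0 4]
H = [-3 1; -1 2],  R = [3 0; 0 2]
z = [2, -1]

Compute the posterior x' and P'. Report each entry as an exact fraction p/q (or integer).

x' = [-3449/3165, -2833/3165]
P' = [574/1055 488/1055; 488/1055 856/1055]

x̄ = F·x = [-7, 3]
P̄ = F·P·Fᵀ + Q = [21 12; 12 24]
y = z − H·x̄ = [-22, -14]
S = H·P̄·Hᵀ + R = [144 27; 27 71]
K = P̄·Hᵀ·S⁻¹ = [-1234/3165 201/1055; -608/3165 612/1055]
x' = x̄ + K·y = [-3449/3165, -2833/3165]
P' = (I − K·H)·P̄ = [574/1055 488/1055; 488/1055 856/1055]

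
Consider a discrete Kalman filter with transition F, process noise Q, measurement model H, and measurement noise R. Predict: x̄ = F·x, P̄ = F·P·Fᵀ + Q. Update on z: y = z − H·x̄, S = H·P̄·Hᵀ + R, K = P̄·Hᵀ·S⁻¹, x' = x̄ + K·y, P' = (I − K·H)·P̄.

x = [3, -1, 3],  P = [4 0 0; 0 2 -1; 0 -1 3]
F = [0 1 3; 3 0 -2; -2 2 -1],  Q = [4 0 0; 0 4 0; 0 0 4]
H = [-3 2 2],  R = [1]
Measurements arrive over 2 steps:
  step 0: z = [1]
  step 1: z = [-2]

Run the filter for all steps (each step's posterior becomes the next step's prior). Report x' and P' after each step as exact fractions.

step 0: x' = [883/792, 1865/198, -80/11], P' = [3695/792 955/198 23/11; 955/198 3226/99 -278/11; 23/11 -278/11 313/11]
step 1: x' = [10189715/2841118, 4703683/1420559, 3060391/2841118], P' = [27480255/1420559 68454593/2841118 6900580/1420559; 68454593/2841118 47578998/1420559 7692627/2841118; 6900580/1420559 7692627/2841118 6636521/1420559]

step 0: x̄ = F·x = [8, 3, -11]
step 0: P̄ = F·P·Fᵀ + Q = [27 -16 -10; -16 52 -14; -10 -14 35]
step 0: y = z − H·x̄ = [41]
step 0: S = H·P̄·Hᵀ + R = [792]
step 0: K = P̄·Hᵀ·S⁻¹ = [-133/792; 31/198; 1/11]
step 0: x' = x̄ + K·y = [883/792, 1865/198, -80/11]
step 0: P' = (I − K·H)·P̄ = [3695/792 955/198 23/11; 955/198 3226/99 -278/11; 23/11 -278/11 313/11]
step 1: x̄ = F·x = [-2455/198, 4723/264, 9457/396]
step 1: P̄ = F·P·Fᵀ + Q = [13963/99 -5735/66 -16706/99; -5735/66 11855/88 21257/132; -16706/99 21257/132 49961/198]
step 1: y = z − H·x̄ = [-48605/396]
step 1: S = H·P̄·Hᵀ + R = [1420559/198]
step 1: K = P̄·Hᵀ·S⁻¹ = [-185012/1420559; 337467/2841118; 263929/1420559]
step 1: x' = x̄ + K·y = [10189715/2841118, 4703683/1420559, 3060391/2841118]
step 1: P' = (I − K·H)·P̄ = [27480255/1420559 68454593/2841118 6900580/1420559; 68454593/2841118 47578998/1420559 7692627/2841118; 6900580/1420559 7692627/2841118 6636521/1420559]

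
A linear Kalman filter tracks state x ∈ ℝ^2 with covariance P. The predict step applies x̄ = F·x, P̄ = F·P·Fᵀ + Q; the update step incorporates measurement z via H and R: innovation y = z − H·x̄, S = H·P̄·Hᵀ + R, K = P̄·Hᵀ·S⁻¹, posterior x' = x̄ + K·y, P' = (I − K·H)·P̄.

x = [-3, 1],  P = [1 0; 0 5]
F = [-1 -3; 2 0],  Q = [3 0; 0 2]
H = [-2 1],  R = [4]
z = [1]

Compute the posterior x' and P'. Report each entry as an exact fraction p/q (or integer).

x̄ = F·x = [0, -6]
P̄ = F·P·Fᵀ + Q = [49 -2; -2 6]
y = z − H·x̄ = [7]
S = H·P̄·Hᵀ + R = [214]
K = P̄·Hᵀ·S⁻¹ = [-50/107; 5/107]
x' = x̄ + K·y = [-350/107, -607/107]
P' = (I − K·H)·P̄ = [243/107 286/107; 286/107 592/107]

x' = [-350/107, -607/107]
P' = [243/107 286/107; 286/107 592/107]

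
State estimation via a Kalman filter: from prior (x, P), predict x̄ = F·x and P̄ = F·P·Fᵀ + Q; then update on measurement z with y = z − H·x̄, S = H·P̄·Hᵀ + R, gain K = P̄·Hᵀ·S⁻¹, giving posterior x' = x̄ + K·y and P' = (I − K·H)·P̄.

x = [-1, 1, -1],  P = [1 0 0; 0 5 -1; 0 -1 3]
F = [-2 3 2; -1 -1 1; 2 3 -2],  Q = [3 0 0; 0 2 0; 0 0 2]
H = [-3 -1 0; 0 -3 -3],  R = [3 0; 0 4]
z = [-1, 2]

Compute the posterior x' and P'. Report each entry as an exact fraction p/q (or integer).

x̄ = F·x = [3, -1, 3]
P̄ = F·P·Fᵀ + Q = [52 -8 29; -8 13 -28; 29 -28 75]
y = z − H·x̄ = [7, 8]
S = H·P̄·Hᵀ + R = [436 144; 144 292]
K = P̄·Hᵀ·S⁻¹ = [-2134/6661 -1539/26644; -817/26644 4509/26644; 769/26644 -13245/26644]
x' = x̄ + K·y = [1967/6661, 3709/26644, -20645/26644]
P' = (I − K·H)·P̄ = [25203/26644 -50001/26644 52053/26644; -50001/26644 76227/13322 -79233/13322; 52053/26644 -79233/13322 88063/13322]

x' = [1967/6661, 3709/26644, -20645/26644]
P' = [25203/26644 -50001/26644 52053/26644; -50001/26644 76227/13322 -79233/13322; 52053/26644 -79233/13322 88063/13322]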